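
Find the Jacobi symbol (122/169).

1

Factor out 2: 122 = 2·61. Since 169 ≡ 1 (mod 8), (2/169) = +1. Now have (61/169).
61 ≡ 1 (mod 4), so quadratic reciprocity gives (61/169) = (169/61). Reduce: 169 ≡ 47 (mod 61). Now have (47/61).
61 ≡ 1 (mod 4), so quadratic reciprocity gives (47/61) = (61/47). Reduce: 61 ≡ 14 (mod 47). Now have (14/47).
Factor out 2: 14 = 2·7. Since 47 ≡ 7 (mod 8), (2/47) = +1. Now have (7/47).
Both 7 ≡ 3 and 47 ≡ 3 (mod 4), so reciprocity gives (7/47) = -(47/7). Reduce: 47 ≡ 5 (mod 7). Now have -(5/7).
5 ≡ 1 (mod 4), so quadratic reciprocity gives (5/7) = (7/5). Reduce: 7 ≡ 2 (mod 5). Now have -(2/5).
Factor out 2: 2 = 2. Since 5 ≡ 5 (mod 8), (2/5) = -1. Now have (1/5).
(1/5) = 1. Collecting the sign factors: 1.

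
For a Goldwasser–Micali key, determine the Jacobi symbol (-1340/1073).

-1

Reduce the numerator: -1340 ≡ 806 (mod 1073), so (-1340/1073) = (806/1073).
Factor out 2: 806 = 2·403. Since 1073 ≡ 1 (mod 8), (2/1073) = +1. Now have (403/1073).
1073 ≡ 1 (mod 4), so quadratic reciprocity gives (403/1073) = (1073/403). Reduce: 1073 ≡ 267 (mod 403). Now have (267/403).
Both 267 ≡ 3 and 403 ≡ 3 (mod 4), so reciprocity gives (267/403) = -(403/267). Reduce: 403 ≡ 136 (mod 267). Now have -(136/267).
Factor out 2: 136 = 2^3·17. Since 267 ≡ 3 (mod 8), (2/267) = -1, and (2/267)^3 = -1. Now have (17/267).
17 ≡ 1 (mod 4), so quadratic reciprocity gives (17/267) = (267/17). Reduce: 267 ≡ 12 (mod 17). Now have (12/17).
Factor out 2: 12 = 2^2·3. Since 17 ≡ 1 (mod 8), (2/17) = +1, and (2/17)^2 = +1. Now have (3/17).
17 ≡ 1 (mod 4), so quadratic reciprocity gives (3/17) = (17/3). Reduce: 17 ≡ 2 (mod 3). Now have (2/3).
Factor out 2: 2 = 2. Since 3 ≡ 3 (mod 8), (2/3) = -1. Now have -(1/3).
(1/3) = 1. Collecting the sign factors: -1.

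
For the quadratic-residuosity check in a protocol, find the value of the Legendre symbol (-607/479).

Reduce the numerator: -607 ≡ 351 (mod 479), so (-607/479) = (351/479).
Both 351 ≡ 3 and 479 ≡ 3 (mod 4), so reciprocity gives (351/479) = -(479/351). Reduce: 479 ≡ 128 (mod 351). Now have -(128/351).
Factor out 2: 128 = 2^7. Since 351 ≡ 7 (mod 8), (2/351) = +1, and (2/351)^7 = +1. Now have -(1/351).
(1/351) = 1. Collecting the sign factors: -1.

-1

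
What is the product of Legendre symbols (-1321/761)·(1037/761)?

By multiplicativity, (-1321·1037/761) = (-1321/761)·(1037/761).
First factor (-1321/761):
Reduce the numerator: -1321 ≡ 201 (mod 761), so (-1321/761) = (201/761).
201 ≡ 1 (mod 4), so quadratic reciprocity gives (201/761) = (761/201). Reduce: 761 ≡ 158 (mod 201). Now have (158/201).
Factor out 2: 158 = 2·79. Since 201 ≡ 1 (mod 8), (2/201) = +1. Now have (79/201).
201 ≡ 1 (mod 4), so quadratic reciprocity gives (79/201) = (201/79). Reduce: 201 ≡ 43 (mod 79). Now have (43/79).
Both 43 ≡ 3 and 79 ≡ 3 (mod 4), so reciprocity gives (43/79) = -(79/43). Reduce: 79 ≡ 36 (mod 43). Now have -(36/43).
Factor out 2: 36 = 2^2·9. Since 43 ≡ 3 (mod 8), (2/43) = -1, and (2/43)^2 = +1. Now have -(9/43).
9 ≡ 1 (mod 4), so quadratic reciprocity gives (9/43) = (43/9). Reduce: 43 ≡ 7 (mod 9). Now have -(7/9).
9 ≡ 1 (mod 4), so quadratic reciprocity gives (7/9) = (9/7). Reduce: 9 ≡ 2 (mod 7). Now have -(2/7).
Factor out 2: 2 = 2. Since 7 ≡ 7 (mod 8), (2/7) = +1. Now have -(1/7).
(1/7) = 1. Collecting the sign factors: -1.
Second factor (1037/761):
Reduce the numerator: 1037 ≡ 276 (mod 761), so (1037/761) = (276/761).
Factor out 2: 276 = 2^2·69. Since 761 ≡ 1 (mod 8), (2/761) = +1, and (2/761)^2 = +1. Now have (69/761).
69 ≡ 1 (mod 4), so quadratic reciprocity gives (69/761) = (761/69). Reduce: 761 ≡ 2 (mod 69). Now have (2/69).
Factor out 2: 2 = 2. Since 69 ≡ 5 (mod 8), (2/69) = -1. Now have -(1/69).
(1/69) = 1. Collecting the sign factors: -1.
Product: (-1)·(-1) = 1.

1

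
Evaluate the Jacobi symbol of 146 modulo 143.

Reduce the numerator: 146 ≡ 3 (mod 143), so (146 / 143) = (3 / 143).
Both 3 ≡ 3 and 143 ≡ 3 (mod 4), so reciprocity gives (3 / 143) = -(143 / 3). Reduce: 143 ≡ 2 (mod 3). Now have -(2 / 3).
Factor out 2: 2 = 2. Since 3 ≡ 3 (mod 8), (2 / 3) = -1. Now have (1 / 3).
(1 / 3) = 1. Collecting the sign factors: 1.

1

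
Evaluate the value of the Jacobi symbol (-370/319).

1

Reduce the numerator: -370 ≡ 268 (mod 319), so (-370/319) = (268/319).
Factor out 2: 268 = 2^2·67. Since 319 ≡ 7 (mod 8), (2/319) = +1, and (2/319)^2 = +1. Now have (67/319).
Both 67 ≡ 3 and 319 ≡ 3 (mod 4), so reciprocity gives (67/319) = -(319/67). Reduce: 319 ≡ 51 (mod 67). Now have -(51/67).
Both 51 ≡ 3 and 67 ≡ 3 (mod 4), so reciprocity gives (51/67) = -(67/51). Reduce: 67 ≡ 16 (mod 51). Now have (16/51).
Factor out 2: 16 = 2^4. Since 51 ≡ 3 (mod 8), (2/51) = -1, and (2/51)^4 = +1. Now have (1/51).
(1/51) = 1. Collecting the sign factors: 1.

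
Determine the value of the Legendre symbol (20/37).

Factor out 2: 20 = 2^2·5. Since 37 ≡ 5 (mod 8), (2/37) = -1, and (2/37)^2 = +1. Now have (5/37).
5 ≡ 1 (mod 4), so quadratic reciprocity gives (5/37) = (37/5). Reduce: 37 ≡ 2 (mod 5). Now have (2/5).
Factor out 2: 2 = 2. Since 5 ≡ 5 (mod 8), (2/5) = -1. Now have -(1/5).
(1/5) = 1. Collecting the sign factors: -1.

-1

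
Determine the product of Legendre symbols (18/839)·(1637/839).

1

By multiplicativity, (18·1637/839) = (18/839)·(1637/839).
First factor (18/839):
Factor out 2: 18 = 2·9. Since 839 ≡ 7 (mod 8), (2/839) = +1. Now have (9/839).
9 ≡ 1 (mod 4), so quadratic reciprocity gives (9/839) = (839/9). Reduce: 839 ≡ 2 (mod 9). Now have (2/9).
Factor out 2: 2 = 2. Since 9 ≡ 1 (mod 8), (2/9) = +1. Now have (1/9).
(1/9) = 1. Collecting the sign factors: 1.
Second factor (1637/839):
Reduce the numerator: 1637 ≡ 798 (mod 839), so (1637/839) = (798/839).
Factor out 2: 798 = 2·399. Since 839 ≡ 7 (mod 8), (2/839) = +1. Now have (399/839).
Both 399 ≡ 3 and 839 ≡ 3 (mod 4), so reciprocity gives (399/839) = -(839/399). Reduce: 839 ≡ 41 (mod 399). Now have -(41/399).
41 ≡ 1 (mod 4), so quadratic reciprocity gives (41/399) = (399/41). Reduce: 399 ≡ 30 (mod 41). Now have -(30/41).
Factor out 2: 30 = 2·15. Since 41 ≡ 1 (mod 8), (2/41) = +1. Now have -(15/41).
41 ≡ 1 (mod 4), so quadratic reciprocity gives (15/41) = (41/15). Reduce: 41 ≡ 11 (mod 15). Now have -(11/15).
Both 11 ≡ 3 and 15 ≡ 3 (mod 4), so reciprocity gives (11/15) = -(15/11). Reduce: 15 ≡ 4 (mod 11). Now have (4/11).
Factor out 2: 4 = 2^2. Since 11 ≡ 3 (mod 8), (2/11) = -1, and (2/11)^2 = +1. Now have (1/11).
(1/11) = 1. Collecting the sign factors: 1.
Product: (1)·(1) = 1.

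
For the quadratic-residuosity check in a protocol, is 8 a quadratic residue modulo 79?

yes

Factor out 2: 8 = 2^3. Since 79 ≡ 7 (mod 8), (2/79) = +1, and (2/79)^3 = +1. Now have (1/79).
(1/79) = 1. Collecting the sign factors: 1.
The Legendre symbol is 1, so x^2 ≡ 8 (mod 79) has solution.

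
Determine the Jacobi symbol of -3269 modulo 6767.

(-3269|6767)
  = -(3269|6767)    [6767 ≡ 3 mod 4 ⇒ (-1|6767) = -1]
  = -(6767|3269)    [QR: 3269 ≡ 1 mod 4, sign kept]
  = -(229|3269)    [6767 ≡ 229 mod 3269]
  = -(3269|229)    [QR: 229 ≡ 1 mod 4, sign kept]
  = -(63|229)    [3269 ≡ 63 mod 229]
  = -(229|63)    [QR: 229 ≡ 1 mod 4, sign kept]
  = -(40|63)    [229 ≡ 40 mod 63]
  = -(5|63)    [63 ≡ 7 mod 8 ⇒ (2|63)^3 = +1]
  = -(63|5)    [QR: 5 ≡ 1 mod 4, sign kept]
  = -(3|5)    [63 ≡ 3 mod 5]
  = -(5|3)    [QR: 5 ≡ 1 mod 4, sign kept]
  = -(2|3)    [5 ≡ 2 mod 3]
  = (1|3)    [3 ≡ 3 mod 8 ⇒ (2|3) = -1]
  = 1    [(1|3) = 1]

1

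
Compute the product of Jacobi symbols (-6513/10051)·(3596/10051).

By multiplicativity, (-6513·3596/10051) = (-6513/10051)·(3596/10051).
First factor (-6513/10051):
Pull out -1: (-6513/10051) = (-1/10051)·(6513/10051). Since 10051 ≡ 3 (mod 4), (-1/10051) = -1. Now have -(6513/10051).
6513 ≡ 1 (mod 4), so quadratic reciprocity gives (6513/10051) = (10051/6513). Reduce: 10051 ≡ 3538 (mod 6513). Now have -(3538/6513).
Factor out 2: 3538 = 2·1769. Since 6513 ≡ 1 (mod 8), (2/6513) = +1. Now have -(1769/6513).
1769 ≡ 1 (mod 4), so quadratic reciprocity gives (1769/6513) = (6513/1769). Reduce: 6513 ≡ 1206 (mod 1769). Now have -(1206/1769).
Factor out 2: 1206 = 2·603. Since 1769 ≡ 1 (mod 8), (2/1769) = +1. Now have -(603/1769).
1769 ≡ 1 (mod 4), so quadratic reciprocity gives (603/1769) = (1769/603). Reduce: 1769 ≡ 563 (mod 603). Now have -(563/603).
Both 563 ≡ 3 and 603 ≡ 3 (mod 4), so reciprocity gives (563/603) = -(603/563). Reduce: 603 ≡ 40 (mod 563). Now have (40/563).
Factor out 2: 40 = 2^3·5. Since 563 ≡ 3 (mod 8), (2/563) = -1, and (2/563)^3 = -1. Now have -(5/563).
5 ≡ 1 (mod 4), so quadratic reciprocity gives (5/563) = (563/5). Reduce: 563 ≡ 3 (mod 5). Now have -(3/5).
5 ≡ 1 (mod 4), so quadratic reciprocity gives (3/5) = (5/3). Reduce: 5 ≡ 2 (mod 3). Now have -(2/3).
Factor out 2: 2 = 2. Since 3 ≡ 3 (mod 8), (2/3) = -1. Now have (1/3).
(1/3) = 1. Collecting the sign factors: 1.
Second factor (3596/10051):
Factor out 2: 3596 = 2^2·899. Since 10051 ≡ 3 (mod 8), (2/10051) = -1, and (2/10051)^2 = +1. Now have (899/10051).
Both 899 ≡ 3 and 10051 ≡ 3 (mod 4), so reciprocity gives (899/10051) = -(10051/899). Reduce: 10051 ≡ 162 (mod 899). Now have -(162/899).
Factor out 2: 162 = 2·81. Since 899 ≡ 3 (mod 8), (2/899) = -1. Now have (81/899).
81 ≡ 1 (mod 4), so quadratic reciprocity gives (81/899) = (899/81). Reduce: 899 ≡ 8 (mod 81). Now have (8/81).
Factor out 2: 8 = 2^3. Since 81 ≡ 1 (mod 8), (2/81) = +1, and (2/81)^3 = +1. Now have (1/81).
(1/81) = 1. Collecting the sign factors: 1.
Product: (1)·(1) = 1.

1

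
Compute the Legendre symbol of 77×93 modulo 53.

1

By multiplicativity, (77·93/53) = (77/53)·(93/53).
First factor (77/53):
(77/53)
  = (24/53)    [77 ≡ 24 mod 53]
  = -(3/53)    [53 ≡ 5 mod 8 ⇒ (2/53)^3 = -1]
  = -(53/3)    [QR: 53 ≡ 1 mod 4, sign kept]
  = -(2/3)    [53 ≡ 2 mod 3]
  = (1/3)    [3 ≡ 3 mod 8 ⇒ (2/3) = -1]
  = 1    [(1/3) = 1]
Second factor (93/53):
(93/53)
  = (40/53)    [93 ≡ 40 mod 53]
  = -(5/53)    [53 ≡ 5 mod 8 ⇒ (2/53)^3 = -1]
  = -(53/5)    [QR: 5 ≡ 1 mod 4, sign kept]
  = -(3/5)    [53 ≡ 3 mod 5]
  = -(5/3)    [QR: 5 ≡ 1 mod 4, sign kept]
  = -(2/3)    [5 ≡ 2 mod 3]
  = (1/3)    [3 ≡ 3 mod 8 ⇒ (2/3) = -1]
  = 1    [(1/3) = 1]
Product: (1)·(1) = 1.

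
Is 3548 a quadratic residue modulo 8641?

yes

Factor out 2: 3548 = 2^2·887. Since 8641 ≡ 1 (mod 8), (2/8641) = +1, and (2/8641)^2 = +1. Now have (887/8641).
8641 ≡ 1 (mod 4), so quadratic reciprocity gives (887/8641) = (8641/887). Reduce: 8641 ≡ 658 (mod 887). Now have (658/887).
Factor out 2: 658 = 2·329. Since 887 ≡ 7 (mod 8), (2/887) = +1. Now have (329/887).
329 ≡ 1 (mod 4), so quadratic reciprocity gives (329/887) = (887/329). Reduce: 887 ≡ 229 (mod 329). Now have (229/329).
229 ≡ 1 (mod 4), so quadratic reciprocity gives (229/329) = (329/229). Reduce: 329 ≡ 100 (mod 229). Now have (100/229).
Factor out 2: 100 = 2^2·25. Since 229 ≡ 5 (mod 8), (2/229) = -1, and (2/229)^2 = +1. Now have (25/229).
25 ≡ 1 (mod 4), so quadratic reciprocity gives (25/229) = (229/25). Reduce: 229 ≡ 4 (mod 25). Now have (4/25).
Factor out 2: 4 = 2^2. Since 25 ≡ 1 (mod 8), (2/25) = +1, and (2/25)^2 = +1. Now have (1/25).
(1/25) = 1. Collecting the sign factors: 1.
(3548/8641) = 1, and 8641 is prime, so 3548 is a quadratic residue mod 8641.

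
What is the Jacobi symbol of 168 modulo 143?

Reduce the numerator: 168 ≡ 25 (mod 143), so (168/143) = (25/143).
25 ≡ 1 (mod 4), so quadratic reciprocity gives (25/143) = (143/25). Reduce: 143 ≡ 18 (mod 25). Now have (18/25).
Factor out 2: 18 = 2·9. Since 25 ≡ 1 (mod 8), (2/25) = +1. Now have (9/25).
9 ≡ 1 (mod 4), so quadratic reciprocity gives (9/25) = (25/9). Reduce: 25 ≡ 7 (mod 9). Now have (7/9).
9 ≡ 1 (mod 4), so quadratic reciprocity gives (7/9) = (9/7). Reduce: 9 ≡ 2 (mod 7). Now have (2/7).
Factor out 2: 2 = 2. Since 7 ≡ 7 (mod 8), (2/7) = +1. Now have (1/7).
(1/7) = 1. Collecting the sign factors: 1.

1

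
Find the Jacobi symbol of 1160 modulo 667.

(1160/667)
  = (493/667)    [1160 ≡ 493 mod 667]
  = (667/493)    [QR: 493 ≡ 1 mod 4, sign kept]
  = (174/493)    [667 ≡ 174 mod 493]
  = -(87/493)    [493 ≡ 5 mod 8 ⇒ (2/493) = -1]
  = -(493/87)    [QR: 493 ≡ 1 mod 4, sign kept]
  = -(58/87)    [493 ≡ 58 mod 87]
  = -(29/87)    [87 ≡ 7 mod 8 ⇒ (2/87) = +1]
  = -(87/29)    [QR: 29 ≡ 1 mod 4, sign kept]
  = -(0/29)    [87 ≡ 0 mod 29]
  = 0    [numerator 0, gcd > 1]

0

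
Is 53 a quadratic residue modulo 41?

no

(53/41)
  = (12/41)    [53 ≡ 12 mod 41]
  = (3/41)    [41 ≡ 1 mod 8 ⇒ (2/41)^2 = +1]
  = (41/3)    [QR: 41 ≡ 1 mod 4, sign kept]
  = (2/3)    [41 ≡ 2 mod 3]
  = -(1/3)    [3 ≡ 3 mod 8 ⇒ (2/3) = -1]
  = -1    [(1/3) = 1]
(53/41) = -1, and 41 is prime, so 53 is not a quadratic residue mod 41.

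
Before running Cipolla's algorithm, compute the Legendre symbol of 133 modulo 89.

Reduce the numerator: 133 ≡ 44 (mod 89), so (133|89) = (44|89).
Factor out 2: 44 = 2^2·11. Since 89 ≡ 1 (mod 8), (2|89) = +1, and (2|89)^2 = +1. Now have (11|89).
89 ≡ 1 (mod 4), so quadratic reciprocity gives (11|89) = (89|11). Reduce: 89 ≡ 1 (mod 11). Now have (1|11).
(1|11) = 1. Collecting the sign factors: 1.

1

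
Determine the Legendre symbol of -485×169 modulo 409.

-1

By multiplicativity, (-485·169/409) = (-485/409)·(169/409).
First factor (-485/409):
Reduce the numerator: -485 ≡ 333 (mod 409), so (-485/409) = (333/409).
333 ≡ 1 (mod 4), so quadratic reciprocity gives (333/409) = (409/333). Reduce: 409 ≡ 76 (mod 333). Now have (76/333).
Factor out 2: 76 = 2^2·19. Since 333 ≡ 5 (mod 8), (2/333) = -1, and (2/333)^2 = +1. Now have (19/333).
333 ≡ 1 (mod 4), so quadratic reciprocity gives (19/333) = (333/19). Reduce: 333 ≡ 10 (mod 19). Now have (10/19).
Factor out 2: 10 = 2·5. Since 19 ≡ 3 (mod 8), (2/19) = -1. Now have -(5/19).
5 ≡ 1 (mod 4), so quadratic reciprocity gives (5/19) = (19/5). Reduce: 19 ≡ 4 (mod 5). Now have -(4/5).
Factor out 2: 4 = 2^2. Since 5 ≡ 5 (mod 8), (2/5) = -1, and (2/5)^2 = +1. Now have -(1/5).
(1/5) = 1. Collecting the sign factors: -1.
Second factor (169/409):
169 ≡ 1 (mod 4), so quadratic reciprocity gives (169/409) = (409/169). Reduce: 409 ≡ 71 (mod 169). Now have (71/169).
169 ≡ 1 (mod 4), so quadratic reciprocity gives (71/169) = (169/71). Reduce: 169 ≡ 27 (mod 71). Now have (27/71).
Both 27 ≡ 3 and 71 ≡ 3 (mod 4), so reciprocity gives (27/71) = -(71/27). Reduce: 71 ≡ 17 (mod 27). Now have -(17/27).
17 ≡ 1 (mod 4), so quadratic reciprocity gives (17/27) = (27/17). Reduce: 27 ≡ 10 (mod 17). Now have -(10/17).
Factor out 2: 10 = 2·5. Since 17 ≡ 1 (mod 8), (2/17) = +1. Now have -(5/17).
5 ≡ 1 (mod 4), so quadratic reciprocity gives (5/17) = (17/5). Reduce: 17 ≡ 2 (mod 5). Now have -(2/5).
Factor out 2: 2 = 2. Since 5 ≡ 5 (mod 8), (2/5) = -1. Now have (1/5).
(1/5) = 1. Collecting the sign factors: 1.
Product: (-1)·(1) = -1.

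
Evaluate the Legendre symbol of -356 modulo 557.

-1

Pull out -1: (-356|557) = (-1|557)·(356|557). Since 557 ≡ 1 (mod 4), (-1|557) = +1. Now have (356|557).
Factor out 2: 356 = 2^2·89. Since 557 ≡ 5 (mod 8), (2|557) = -1, and (2|557)^2 = +1. Now have (89|557).
89 ≡ 1 (mod 4), so quadratic reciprocity gives (89|557) = (557|89). Reduce: 557 ≡ 23 (mod 89). Now have (23|89).
89 ≡ 1 (mod 4), so quadratic reciprocity gives (23|89) = (89|23). Reduce: 89 ≡ 20 (mod 23). Now have (20|23).
Factor out 2: 20 = 2^2·5. Since 23 ≡ 7 (mod 8), (2|23) = +1, and (2|23)^2 = +1. Now have (5|23).
5 ≡ 1 (mod 4), so quadratic reciprocity gives (5|23) = (23|5). Reduce: 23 ≡ 3 (mod 5). Now have (3|5).
5 ≡ 1 (mod 4), so quadratic reciprocity gives (3|5) = (5|3). Reduce: 5 ≡ 2 (mod 3). Now have (2|3).
Factor out 2: 2 = 2. Since 3 ≡ 3 (mod 8), (2|3) = -1. Now have -(1|3).
(1|3) = 1. Collecting the sign factors: -1.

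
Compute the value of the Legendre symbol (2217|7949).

(2217|7949)
  = (7949|2217)    [QR: 2217 ≡ 1 mod 4, sign kept]
  = (1298|2217)    [7949 ≡ 1298 mod 2217]
  = (649|2217)    [2217 ≡ 1 mod 8 ⇒ (2|2217) = +1]
  = (2217|649)    [QR: 649 ≡ 1 mod 4, sign kept]
  = (270|649)    [2217 ≡ 270 mod 649]
  = (135|649)    [649 ≡ 1 mod 8 ⇒ (2|649) = +1]
  = (649|135)    [QR: 649 ≡ 1 mod 4, sign kept]
  = (109|135)    [649 ≡ 109 mod 135]
  = (135|109)    [QR: 109 ≡ 1 mod 4, sign kept]
  = (26|109)    [135 ≡ 26 mod 109]
  = -(13|109)    [109 ≡ 5 mod 8 ⇒ (2|109) = -1]
  = -(109|13)    [QR: 13 ≡ 1 mod 4, sign kept]
  = -(5|13)    [109 ≡ 5 mod 13]
  = -(13|5)    [QR: 5 ≡ 1 mod 4, sign kept]
  = -(3|5)    [13 ≡ 3 mod 5]
  = -(5|3)    [QR: 5 ≡ 1 mod 4, sign kept]
  = -(2|3)    [5 ≡ 2 mod 3]
  = (1|3)    [3 ≡ 3 mod 8 ⇒ (2|3) = -1]
  = 1    [(1|3) = 1]

1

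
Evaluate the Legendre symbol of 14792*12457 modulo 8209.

-1

By multiplicativity, (14792·12457 / 8209) = (14792 / 8209)·(12457 / 8209).
First factor (14792 / 8209):
Reduce the numerator: 14792 ≡ 6583 (mod 8209), so (14792 / 8209) = (6583 / 8209).
8209 ≡ 1 (mod 4), so quadratic reciprocity gives (6583 / 8209) = (8209 / 6583). Reduce: 8209 ≡ 1626 (mod 6583). Now have (1626 / 6583).
Factor out 2: 1626 = 2·813. Since 6583 ≡ 7 (mod 8), (2 / 6583) = +1. Now have (813 / 6583).
813 ≡ 1 (mod 4), so quadratic reciprocity gives (813 / 6583) = (6583 / 813). Reduce: 6583 ≡ 79 (mod 813). Now have (79 / 813).
813 ≡ 1 (mod 4), so quadratic reciprocity gives (79 / 813) = (813 / 79). Reduce: 813 ≡ 23 (mod 79). Now have (23 / 79).
Both 23 ≡ 3 and 79 ≡ 3 (mod 4), so reciprocity gives (23 / 79) = -(79 / 23). Reduce: 79 ≡ 10 (mod 23). Now have -(10 / 23).
Factor out 2: 10 = 2·5. Since 23 ≡ 7 (mod 8), (2 / 23) = +1. Now have -(5 / 23).
5 ≡ 1 (mod 4), so quadratic reciprocity gives (5 / 23) = (23 / 5). Reduce: 23 ≡ 3 (mod 5). Now have -(3 / 5).
5 ≡ 1 (mod 4), so quadratic reciprocity gives (3 / 5) = (5 / 3). Reduce: 5 ≡ 2 (mod 3). Now have -(2 / 3).
Factor out 2: 2 = 2. Since 3 ≡ 3 (mod 8), (2 / 3) = -1. Now have (1 / 3).
(1 / 3) = 1. Collecting the sign factors: 1.
Second factor (12457 / 8209):
Reduce the numerator: 12457 ≡ 4248 (mod 8209), so (12457 / 8209) = (4248 / 8209).
Factor out 2: 4248 = 2^3·531. Since 8209 ≡ 1 (mod 8), (2 / 8209) = +1, and (2 / 8209)^3 = +1. Now have (531 / 8209).
8209 ≡ 1 (mod 4), so quadratic reciprocity gives (531 / 8209) = (8209 / 531). Reduce: 8209 ≡ 244 (mod 531). Now have (244 / 531).
Factor out 2: 244 = 2^2·61. Since 531 ≡ 3 (mod 8), (2 / 531) = -1, and (2 / 531)^2 = +1. Now have (61 / 531).
61 ≡ 1 (mod 4), so quadratic reciprocity gives (61 / 531) = (531 / 61). Reduce: 531 ≡ 43 (mod 61). Now have (43 / 61).
61 ≡ 1 (mod 4), so quadratic reciprocity gives (43 / 61) = (61 / 43). Reduce: 61 ≡ 18 (mod 43). Now have (18 / 43).
Factor out 2: 18 = 2·9. Since 43 ≡ 3 (mod 8), (2 / 43) = -1. Now have -(9 / 43).
9 ≡ 1 (mod 4), so quadratic reciprocity gives (9 / 43) = (43 / 9). Reduce: 43 ≡ 7 (mod 9). Now have -(7 / 9).
9 ≡ 1 (mod 4), so quadratic reciprocity gives (7 / 9) = (9 / 7). Reduce: 9 ≡ 2 (mod 7). Now have -(2 / 7).
Factor out 2: 2 = 2. Since 7 ≡ 7 (mod 8), (2 / 7) = +1. Now have -(1 / 7).
(1 / 7) = 1. Collecting the sign factors: -1.
Product: (1)·(-1) = -1.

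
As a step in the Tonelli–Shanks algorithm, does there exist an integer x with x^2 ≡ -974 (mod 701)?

Pull out -1: (-974|701) = (-1|701)·(974|701). Since 701 ≡ 1 (mod 4), (-1|701) = +1. Now have (974|701).
Reduce the numerator: 974 ≡ 273 (mod 701), so (974|701) = (273|701).
273 ≡ 1 (mod 4), so quadratic reciprocity gives (273|701) = (701|273). Reduce: 701 ≡ 155 (mod 273). Now have (155|273).
273 ≡ 1 (mod 4), so quadratic reciprocity gives (155|273) = (273|155). Reduce: 273 ≡ 118 (mod 155). Now have (118|155).
Factor out 2: 118 = 2·59. Since 155 ≡ 3 (mod 8), (2|155) = -1. Now have -(59|155).
Both 59 ≡ 3 and 155 ≡ 3 (mod 4), so reciprocity gives (59|155) = -(155|59). Reduce: 155 ≡ 37 (mod 59). Now have (37|59).
37 ≡ 1 (mod 4), so quadratic reciprocity gives (37|59) = (59|37). Reduce: 59 ≡ 22 (mod 37). Now have (22|37).
Factor out 2: 22 = 2·11. Since 37 ≡ 5 (mod 8), (2|37) = -1. Now have -(11|37).
37 ≡ 1 (mod 4), so quadratic reciprocity gives (11|37) = (37|11). Reduce: 37 ≡ 4 (mod 11). Now have -(4|11).
Factor out 2: 4 = 2^2. Since 11 ≡ 3 (mod 8), (2|11) = -1, and (2|11)^2 = +1. Now have -(1|11).
(1|11) = 1. Collecting the sign factors: -1.
(-974|701) = -1, and 701 is prime, so -974 is not a quadratic residue mod 701.

no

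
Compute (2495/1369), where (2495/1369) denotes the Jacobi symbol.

1

Reduce the numerator: 2495 ≡ 1126 (mod 1369), so (2495/1369) = (1126/1369).
Factor out 2: 1126 = 2·563. Since 1369 ≡ 1 (mod 8), (2/1369) = +1. Now have (563/1369).
1369 ≡ 1 (mod 4), so quadratic reciprocity gives (563/1369) = (1369/563). Reduce: 1369 ≡ 243 (mod 563). Now have (243/563).
Both 243 ≡ 3 and 563 ≡ 3 (mod 4), so reciprocity gives (243/563) = -(563/243). Reduce: 563 ≡ 77 (mod 243). Now have -(77/243).
77 ≡ 1 (mod 4), so quadratic reciprocity gives (77/243) = (243/77). Reduce: 243 ≡ 12 (mod 77). Now have -(12/77).
Factor out 2: 12 = 2^2·3. Since 77 ≡ 5 (mod 8), (2/77) = -1, and (2/77)^2 = +1. Now have -(3/77).
77 ≡ 1 (mod 4), so quadratic reciprocity gives (3/77) = (77/3). Reduce: 77 ≡ 2 (mod 3). Now have -(2/3).
Factor out 2: 2 = 2. Since 3 ≡ 3 (mod 8), (2/3) = -1. Now have (1/3).
(1/3) = 1. Collecting the sign factors: 1.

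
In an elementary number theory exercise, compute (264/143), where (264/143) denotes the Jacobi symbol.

Reduce the numerator: 264 ≡ 121 (mod 143), so (264/143) = (121/143).
121 ≡ 1 (mod 4), so quadratic reciprocity gives (121/143) = (143/121). Reduce: 143 ≡ 22 (mod 121). Now have (22/121).
Factor out 2: 22 = 2·11. Since 121 ≡ 1 (mod 8), (2/121) = +1. Now have (11/121).
121 ≡ 1 (mod 4), so quadratic reciprocity gives (11/121) = (121/11). Reduce: 121 ≡ 0 (mod 11). Now have (0/11).
The numerator is now 0 with denominator 11 > 1: the symbol is 0.

0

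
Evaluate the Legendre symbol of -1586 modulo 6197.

(-1586|6197)
  = (4611|6197)    [-1586 ≡ 4611 mod 6197]
  = (6197|4611)    [QR: 6197 ≡ 1 mod 4, sign kept]
  = (1586|4611)    [6197 ≡ 1586 mod 4611]
  = -(793|4611)    [4611 ≡ 3 mod 8 ⇒ (2|4611) = -1]
  = -(4611|793)    [QR: 793 ≡ 1 mod 4, sign kept]
  = -(646|793)    [4611 ≡ 646 mod 793]
  = -(323|793)    [793 ≡ 1 mod 8 ⇒ (2|793) = +1]
  = -(793|323)    [QR: 793 ≡ 1 mod 4, sign kept]
  = -(147|323)    [793 ≡ 147 mod 323]
  = (323|147)    [QR: both ≡ 3 mod 4, sign flips]
  = (29|147)    [323 ≡ 29 mod 147]
  = (147|29)    [QR: 29 ≡ 1 mod 4, sign kept]
  = (2|29)    [147 ≡ 2 mod 29]
  = -(1|29)    [29 ≡ 5 mod 8 ⇒ (2|29) = -1]
  = -1    [(1|29) = 1]

-1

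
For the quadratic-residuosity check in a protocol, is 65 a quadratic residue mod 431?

no

(65/431)
  = (431/65)    [QR: 65 ≡ 1 mod 4, sign kept]
  = (41/65)    [431 ≡ 41 mod 65]
  = (65/41)    [QR: 41 ≡ 1 mod 4, sign kept]
  = (24/41)    [65 ≡ 24 mod 41]
  = (3/41)    [41 ≡ 1 mod 8 ⇒ (2/41)^3 = +1]
  = (41/3)    [QR: 41 ≡ 1 mod 4, sign kept]
  = (2/3)    [41 ≡ 2 mod 3]
  = -(1/3)    [3 ≡ 3 mod 8 ⇒ (2/3) = -1]
  = -1    [(1/3) = 1]
(65/431) = -1, and 431 is prime, so 65 is not a quadratic residue mod 431.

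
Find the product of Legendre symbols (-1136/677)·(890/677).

-1

By multiplicativity, (-1136·890/677) = (-1136/677)·(890/677).
First factor (-1136/677):
Reduce the numerator: -1136 ≡ 218 (mod 677), so (-1136/677) = (218/677).
Factor out 2: 218 = 2·109. Since 677 ≡ 5 (mod 8), (2/677) = -1. Now have -(109/677).
109 ≡ 1 (mod 4), so quadratic reciprocity gives (109/677) = (677/109). Reduce: 677 ≡ 23 (mod 109). Now have -(23/109).
109 ≡ 1 (mod 4), so quadratic reciprocity gives (23/109) = (109/23). Reduce: 109 ≡ 17 (mod 23). Now have -(17/23).
17 ≡ 1 (mod 4), so quadratic reciprocity gives (17/23) = (23/17). Reduce: 23 ≡ 6 (mod 17). Now have -(6/17).
Factor out 2: 6 = 2·3. Since 17 ≡ 1 (mod 8), (2/17) = +1. Now have -(3/17).
17 ≡ 1 (mod 4), so quadratic reciprocity gives (3/17) = (17/3). Reduce: 17 ≡ 2 (mod 3). Now have -(2/3).
Factor out 2: 2 = 2. Since 3 ≡ 3 (mod 8), (2/3) = -1. Now have (1/3).
(1/3) = 1. Collecting the sign factors: 1.
Second factor (890/677):
Reduce the numerator: 890 ≡ 213 (mod 677), so (890/677) = (213/677).
213 ≡ 1 (mod 4), so quadratic reciprocity gives (213/677) = (677/213). Reduce: 677 ≡ 38 (mod 213). Now have (38/213).
Factor out 2: 38 = 2·19. Since 213 ≡ 5 (mod 8), (2/213) = -1. Now have -(19/213).
213 ≡ 1 (mod 4), so quadratic reciprocity gives (19/213) = (213/19). Reduce: 213 ≡ 4 (mod 19). Now have -(4/19).
Factor out 2: 4 = 2^2. Since 19 ≡ 3 (mod 8), (2/19) = -1, and (2/19)^2 = +1. Now have -(1/19).
(1/19) = 1. Collecting the sign factors: -1.
Product: (1)·(-1) = -1.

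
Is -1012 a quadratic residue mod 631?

yes

(-1012|631)
  = -(1012|631)    [631 ≡ 3 mod 4 ⇒ (-1|631) = -1]
  = -(381|631)    [1012 ≡ 381 mod 631]
  = -(631|381)    [QR: 381 ≡ 1 mod 4, sign kept]
  = -(250|381)    [631 ≡ 250 mod 381]
  = (125|381)    [381 ≡ 5 mod 8 ⇒ (2|381) = -1]
  = (381|125)    [QR: 125 ≡ 1 mod 4, sign kept]
  = (6|125)    [381 ≡ 6 mod 125]
  = -(3|125)    [125 ≡ 5 mod 8 ⇒ (2|125) = -1]
  = -(125|3)    [QR: 125 ≡ 1 mod 4, sign kept]
  = -(2|3)    [125 ≡ 2 mod 3]
  = (1|3)    [3 ≡ 3 mod 8 ⇒ (2|3) = -1]
  = 1    [(1|3) = 1]
(-1012|631) = 1, and 631 is prime, so -1012 is a quadratic residue mod 631.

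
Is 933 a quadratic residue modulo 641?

yes

Reduce the numerator: 933 ≡ 292 (mod 641), so (933|641) = (292|641).
Factor out 2: 292 = 2^2·73. Since 641 ≡ 1 (mod 8), (2|641) = +1, and (2|641)^2 = +1. Now have (73|641).
73 ≡ 1 (mod 4), so quadratic reciprocity gives (73|641) = (641|73). Reduce: 641 ≡ 57 (mod 73). Now have (57|73).
57 ≡ 1 (mod 4), so quadratic reciprocity gives (57|73) = (73|57). Reduce: 73 ≡ 16 (mod 57). Now have (16|57).
Factor out 2: 16 = 2^4. Since 57 ≡ 1 (mod 8), (2|57) = +1, and (2|57)^4 = +1. Now have (1|57).
(1|57) = 1. Collecting the sign factors: 1.
(933|641) = 1, and 641 is prime, so 933 is a quadratic residue mod 641.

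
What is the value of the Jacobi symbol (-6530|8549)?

Reduce the numerator: -6530 ≡ 2019 (mod 8549), so (-6530|8549) = (2019|8549).
8549 ≡ 1 (mod 4), so quadratic reciprocity gives (2019|8549) = (8549|2019). Reduce: 8549 ≡ 473 (mod 2019). Now have (473|2019).
473 ≡ 1 (mod 4), so quadratic reciprocity gives (473|2019) = (2019|473). Reduce: 2019 ≡ 127 (mod 473). Now have (127|473).
473 ≡ 1 (mod 4), so quadratic reciprocity gives (127|473) = (473|127). Reduce: 473 ≡ 92 (mod 127). Now have (92|127).
Factor out 2: 92 = 2^2·23. Since 127 ≡ 7 (mod 8), (2|127) = +1, and (2|127)^2 = +1. Now have (23|127).
Both 23 ≡ 3 and 127 ≡ 3 (mod 4), so reciprocity gives (23|127) = -(127|23). Reduce: 127 ≡ 12 (mod 23). Now have -(12|23).
Factor out 2: 12 = 2^2·3. Since 23 ≡ 7 (mod 8), (2|23) = +1, and (2|23)^2 = +1. Now have -(3|23).
Both 3 ≡ 3 and 23 ≡ 3 (mod 4), so reciprocity gives (3|23) = -(23|3). Reduce: 23 ≡ 2 (mod 3). Now have (2|3).
Factor out 2: 2 = 2. Since 3 ≡ 3 (mod 8), (2|3) = -1. Now have -(1|3).
(1|3) = 1. Collecting the sign factors: -1.

-1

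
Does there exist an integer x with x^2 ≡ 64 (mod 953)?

yes

(64/953)
  = (1/953)    [953 ≡ 1 mod 8 ⇒ (2/953)^6 = +1]
  = 1    [(1/953) = 1]
The Legendre symbol is 1, so x^2 ≡ 64 (mod 953) has solution.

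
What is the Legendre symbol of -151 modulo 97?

Reduce the numerator: -151 ≡ 43 (mod 97), so (-151 / 97) = (43 / 97).
97 ≡ 1 (mod 4), so quadratic reciprocity gives (43 / 97) = (97 / 43). Reduce: 97 ≡ 11 (mod 43). Now have (11 / 43).
Both 11 ≡ 3 and 43 ≡ 3 (mod 4), so reciprocity gives (11 / 43) = -(43 / 11). Reduce: 43 ≡ 10 (mod 11). Now have -(10 / 11).
Factor out 2: 10 = 2·5. Since 11 ≡ 3 (mod 8), (2 / 11) = -1. Now have (5 / 11).
5 ≡ 1 (mod 4), so quadratic reciprocity gives (5 / 11) = (11 / 5). Reduce: 11 ≡ 1 (mod 5). Now have (1 / 5).
(1 / 5) = 1. Collecting the sign factors: 1.

1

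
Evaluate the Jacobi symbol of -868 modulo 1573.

1

(-868|1573)
  = (705|1573)    [-868 ≡ 705 mod 1573]
  = (1573|705)    [QR: 705 ≡ 1 mod 4, sign kept]
  = (163|705)    [1573 ≡ 163 mod 705]
  = (705|163)    [QR: 705 ≡ 1 mod 4, sign kept]
  = (53|163)    [705 ≡ 53 mod 163]
  = (163|53)    [QR: 53 ≡ 1 mod 4, sign kept]
  = (4|53)    [163 ≡ 4 mod 53]
  = (1|53)    [53 ≡ 5 mod 8 ⇒ (2|53)^2 = +1]
  = 1    [(1|53) = 1]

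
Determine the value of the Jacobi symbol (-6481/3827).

(-6481/3827)
  = -(6481/3827)    [3827 ≡ 3 mod 4 ⇒ (-1/3827) = -1]
  = -(2654/3827)    [6481 ≡ 2654 mod 3827]
  = (1327/3827)    [3827 ≡ 3 mod 8 ⇒ (2/3827) = -1]
  = -(3827/1327)    [QR: both ≡ 3 mod 4, sign flips]
  = -(1173/1327)    [3827 ≡ 1173 mod 1327]
  = -(1327/1173)    [QR: 1173 ≡ 1 mod 4, sign kept]
  = -(154/1173)    [1327 ≡ 154 mod 1173]
  = (77/1173)    [1173 ≡ 5 mod 8 ⇒ (2/1173) = -1]
  = (1173/77)    [QR: 77 ≡ 1 mod 4, sign kept]
  = (18/77)    [1173 ≡ 18 mod 77]
  = -(9/77)    [77 ≡ 5 mod 8 ⇒ (2/77) = -1]
  = -(77/9)    [QR: 9 ≡ 1 mod 4, sign kept]
  = -(5/9)    [77 ≡ 5 mod 9]
  = -(9/5)    [QR: 5 ≡ 1 mod 4, sign kept]
  = -(4/5)    [9 ≡ 4 mod 5]
  = -(1/5)    [5 ≡ 5 mod 8 ⇒ (2/5)^2 = +1]
  = -1    [(1/5) = 1]

-1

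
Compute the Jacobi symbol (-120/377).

(-120/377)
  = (120/377)    [377 ≡ 1 mod 4 ⇒ (-1/377) = +1]
  = (15/377)    [377 ≡ 1 mod 8 ⇒ (2/377)^3 = +1]
  = (377/15)    [QR: 377 ≡ 1 mod 4, sign kept]
  = (2/15)    [377 ≡ 2 mod 15]
  = (1/15)    [15 ≡ 7 mod 8 ⇒ (2/15) = +1]
  = 1    [(1/15) = 1]

1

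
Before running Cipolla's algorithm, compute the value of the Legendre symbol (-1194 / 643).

Pull out -1: (-1194 / 643) = (-1 / 643)·(1194 / 643). Since 643 ≡ 3 (mod 4), (-1 / 643) = -1. Now have -(1194 / 643).
Reduce the numerator: 1194 ≡ 551 (mod 643), so (1194 / 643) = (551 / 643).
Both 551 ≡ 3 and 643 ≡ 3 (mod 4), so reciprocity gives (551 / 643) = -(643 / 551). Reduce: 643 ≡ 92 (mod 551). Now have (92 / 551).
Factor out 2: 92 = 2^2·23. Since 551 ≡ 7 (mod 8), (2 / 551) = +1, and (2 / 551)^2 = +1. Now have (23 / 551).
Both 23 ≡ 3 and 551 ≡ 3 (mod 4), so reciprocity gives (23 / 551) = -(551 / 23). Reduce: 551 ≡ 22 (mod 23). Now have -(22 / 23).
Factor out 2: 22 = 2·11. Since 23 ≡ 7 (mod 8), (2 / 23) = +1. Now have -(11 / 23).
Both 11 ≡ 3 and 23 ≡ 3 (mod 4), so reciprocity gives (11 / 23) = -(23 / 11). Reduce: 23 ≡ 1 (mod 11). Now have (1 / 11).
(1 / 11) = 1. Collecting the sign factors: 1.

1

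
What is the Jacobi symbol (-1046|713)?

(-1046|713)
  = (1046|713)    [713 ≡ 1 mod 4 ⇒ (-1|713) = +1]
  = (333|713)    [1046 ≡ 333 mod 713]
  = (713|333)    [QR: 333 ≡ 1 mod 4, sign kept]
  = (47|333)    [713 ≡ 47 mod 333]
  = (333|47)    [QR: 333 ≡ 1 mod 4, sign kept]
  = (4|47)    [333 ≡ 4 mod 47]
  = (1|47)    [47 ≡ 7 mod 8 ⇒ (2|47)^2 = +1]
  = 1    [(1|47) = 1]

1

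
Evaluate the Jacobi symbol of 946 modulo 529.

(946 / 529)
  = (417 / 529)    [946 ≡ 417 mod 529]
  = (529 / 417)    [QR: 417 ≡ 1 mod 4, sign kept]
  = (112 / 417)    [529 ≡ 112 mod 417]
  = (7 / 417)    [417 ≡ 1 mod 8 ⇒ (2 / 417)^4 = +1]
  = (417 / 7)    [QR: 417 ≡ 1 mod 4, sign kept]
  = (4 / 7)    [417 ≡ 4 mod 7]
  = (1 / 7)    [7 ≡ 7 mod 8 ⇒ (2 / 7)^2 = +1]
  = 1    [(1 / 7) = 1]

1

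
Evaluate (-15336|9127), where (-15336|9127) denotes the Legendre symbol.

Reduce the numerator: -15336 ≡ 2918 (mod 9127), so (-15336|9127) = (2918|9127).
Factor out 2: 2918 = 2·1459. Since 9127 ≡ 7 (mod 8), (2|9127) = +1. Now have (1459|9127).
Both 1459 ≡ 3 and 9127 ≡ 3 (mod 4), so reciprocity gives (1459|9127) = -(9127|1459). Reduce: 9127 ≡ 373 (mod 1459). Now have -(373|1459).
373 ≡ 1 (mod 4), so quadratic reciprocity gives (373|1459) = (1459|373). Reduce: 1459 ≡ 340 (mod 373). Now have -(340|373).
Factor out 2: 340 = 2^2·85. Since 373 ≡ 5 (mod 8), (2|373) = -1, and (2|373)^2 = +1. Now have -(85|373).
85 ≡ 1 (mod 4), so quadratic reciprocity gives (85|373) = (373|85). Reduce: 373 ≡ 33 (mod 85). Now have -(33|85).
33 ≡ 1 (mod 4), so quadratic reciprocity gives (33|85) = (85|33). Reduce: 85 ≡ 19 (mod 33). Now have -(19|33).
33 ≡ 1 (mod 4), so quadratic reciprocity gives (19|33) = (33|19). Reduce: 33 ≡ 14 (mod 19). Now have -(14|19).
Factor out 2: 14 = 2·7. Since 19 ≡ 3 (mod 8), (2|19) = -1. Now have (7|19).
Both 7 ≡ 3 and 19 ≡ 3 (mod 4), so reciprocity gives (7|19) = -(19|7). Reduce: 19 ≡ 5 (mod 7). Now have -(5|7).
5 ≡ 1 (mod 4), so quadratic reciprocity gives (5|7) = (7|5). Reduce: 7 ≡ 2 (mod 5). Now have -(2|5).
Factor out 2: 2 = 2. Since 5 ≡ 5 (mod 8), (2|5) = -1. Now have (1|5).
(1|5) = 1. Collecting the sign factors: 1.

1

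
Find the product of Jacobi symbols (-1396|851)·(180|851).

By multiplicativity, (-1396·180|851) = (-1396|851)·(180|851).
First factor (-1396|851):
Reduce the numerator: -1396 ≡ 306 (mod 851), so (-1396|851) = (306|851).
Factor out 2: 306 = 2·153. Since 851 ≡ 3 (mod 8), (2|851) = -1. Now have -(153|851).
153 ≡ 1 (mod 4), so quadratic reciprocity gives (153|851) = (851|153). Reduce: 851 ≡ 86 (mod 153). Now have -(86|153).
Factor out 2: 86 = 2·43. Since 153 ≡ 1 (mod 8), (2|153) = +1. Now have -(43|153).
153 ≡ 1 (mod 4), so quadratic reciprocity gives (43|153) = (153|43). Reduce: 153 ≡ 24 (mod 43). Now have -(24|43).
Factor out 2: 24 = 2^3·3. Since 43 ≡ 3 (mod 8), (2|43) = -1, and (2|43)^3 = -1. Now have (3|43).
Both 3 ≡ 3 and 43 ≡ 3 (mod 4), so reciprocity gives (3|43) = -(43|3). Reduce: 43 ≡ 1 (mod 3). Now have -(1|3).
(1|3) = 1. Collecting the sign factors: -1.
Second factor (180|851):
Factor out 2: 180 = 2^2·45. Since 851 ≡ 3 (mod 8), (2|851) = -1, and (2|851)^2 = +1. Now have (45|851).
45 ≡ 1 (mod 4), so quadratic reciprocity gives (45|851) = (851|45). Reduce: 851 ≡ 41 (mod 45). Now have (41|45).
41 ≡ 1 (mod 4), so quadratic reciprocity gives (41|45) = (45|41). Reduce: 45 ≡ 4 (mod 41). Now have (4|41).
Factor out 2: 4 = 2^2. Since 41 ≡ 1 (mod 8), (2|41) = +1, and (2|41)^2 = +1. Now have (1|41).
(1|41) = 1. Collecting the sign factors: 1.
Product: (-1)·(1) = -1.

-1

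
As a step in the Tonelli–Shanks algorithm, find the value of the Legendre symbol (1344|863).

(1344|863)
  = (481|863)    [1344 ≡ 481 mod 863]
  = (863|481)    [QR: 481 ≡ 1 mod 4, sign kept]
  = (382|481)    [863 ≡ 382 mod 481]
  = (191|481)    [481 ≡ 1 mod 8 ⇒ (2|481) = +1]
  = (481|191)    [QR: 481 ≡ 1 mod 4, sign kept]
  = (99|191)    [481 ≡ 99 mod 191]
  = -(191|99)    [QR: both ≡ 3 mod 4, sign flips]
  = -(92|99)    [191 ≡ 92 mod 99]
  = -(23|99)    [99 ≡ 3 mod 8 ⇒ (2|99)^2 = +1]
  = (99|23)    [QR: both ≡ 3 mod 4, sign flips]
  = (7|23)    [99 ≡ 7 mod 23]
  = -(23|7)    [QR: both ≡ 3 mod 4, sign flips]
  = -(2|7)    [23 ≡ 2 mod 7]
  = -(1|7)    [7 ≡ 7 mod 8 ⇒ (2|7) = +1]
  = -1    [(1|7) = 1]

-1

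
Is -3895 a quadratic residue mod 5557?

yes

(-3895|5557)
  = (1662|5557)    [-3895 ≡ 1662 mod 5557]
  = -(831|5557)    [5557 ≡ 5 mod 8 ⇒ (2|5557) = -1]
  = -(5557|831)    [QR: 5557 ≡ 1 mod 4, sign kept]
  = -(571|831)    [5557 ≡ 571 mod 831]
  = (831|571)    [QR: both ≡ 3 mod 4, sign flips]
  = (260|571)    [831 ≡ 260 mod 571]
  = (65|571)    [571 ≡ 3 mod 8 ⇒ (2|571)^2 = +1]
  = (571|65)    [QR: 65 ≡ 1 mod 4, sign kept]
  = (51|65)    [571 ≡ 51 mod 65]
  = (65|51)    [QR: 65 ≡ 1 mod 4, sign kept]
  = (14|51)    [65 ≡ 14 mod 51]
  = -(7|51)    [51 ≡ 3 mod 8 ⇒ (2|51) = -1]
  = (51|7)    [QR: both ≡ 3 mod 4, sign flips]
  = (2|7)    [51 ≡ 2 mod 7]
  = (1|7)    [7 ≡ 7 mod 8 ⇒ (2|7) = +1]
  = 1    [(1|7) = 1]
The Legendre symbol is 1, so x^2 ≡ -3895 (mod 5557) has solution.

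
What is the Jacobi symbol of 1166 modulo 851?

-1

Reduce the numerator: 1166 ≡ 315 (mod 851), so (1166/851) = (315/851).
Both 315 ≡ 3 and 851 ≡ 3 (mod 4), so reciprocity gives (315/851) = -(851/315). Reduce: 851 ≡ 221 (mod 315). Now have -(221/315).
221 ≡ 1 (mod 4), so quadratic reciprocity gives (221/315) = (315/221). Reduce: 315 ≡ 94 (mod 221). Now have -(94/221).
Factor out 2: 94 = 2·47. Since 221 ≡ 5 (mod 8), (2/221) = -1. Now have (47/221).
221 ≡ 1 (mod 4), so quadratic reciprocity gives (47/221) = (221/47). Reduce: 221 ≡ 33 (mod 47). Now have (33/47).
33 ≡ 1 (mod 4), so quadratic reciprocity gives (33/47) = (47/33). Reduce: 47 ≡ 14 (mod 33). Now have (14/33).
Factor out 2: 14 = 2·7. Since 33 ≡ 1 (mod 8), (2/33) = +1. Now have (7/33).
33 ≡ 1 (mod 4), so quadratic reciprocity gives (7/33) = (33/7). Reduce: 33 ≡ 5 (mod 7). Now have (5/7).
5 ≡ 1 (mod 4), so quadratic reciprocity gives (5/7) = (7/5). Reduce: 7 ≡ 2 (mod 5). Now have (2/5).
Factor out 2: 2 = 2. Since 5 ≡ 5 (mod 8), (2/5) = -1. Now have -(1/5).
(1/5) = 1. Collecting the sign factors: -1.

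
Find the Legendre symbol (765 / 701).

1

Reduce the numerator: 765 ≡ 64 (mod 701), so (765 / 701) = (64 / 701).
Factor out 2: 64 = 2^6. Since 701 ≡ 5 (mod 8), (2 / 701) = -1, and (2 / 701)^6 = +1. Now have (1 / 701).
(1 / 701) = 1. Collecting the sign factors: 1.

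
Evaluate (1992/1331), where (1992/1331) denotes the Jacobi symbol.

Reduce the numerator: 1992 ≡ 661 (mod 1331), so (1992/1331) = (661/1331).
661 ≡ 1 (mod 4), so quadratic reciprocity gives (661/1331) = (1331/661). Reduce: 1331 ≡ 9 (mod 661). Now have (9/661).
9 ≡ 1 (mod 4), so quadratic reciprocity gives (9/661) = (661/9). Reduce: 661 ≡ 4 (mod 9). Now have (4/9).
Factor out 2: 4 = 2^2. Since 9 ≡ 1 (mod 8), (2/9) = +1, and (2/9)^2 = +1. Now have (1/9).
(1/9) = 1. Collecting the sign factors: 1.

1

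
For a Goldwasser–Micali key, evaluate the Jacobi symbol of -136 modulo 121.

1

Reduce the numerator: -136 ≡ 106 (mod 121), so (-136/121) = (106/121).
Factor out 2: 106 = 2·53. Since 121 ≡ 1 (mod 8), (2/121) = +1. Now have (53/121).
53 ≡ 1 (mod 4), so quadratic reciprocity gives (53/121) = (121/53). Reduce: 121 ≡ 15 (mod 53). Now have (15/53).
53 ≡ 1 (mod 4), so quadratic reciprocity gives (15/53) = (53/15). Reduce: 53 ≡ 8 (mod 15). Now have (8/15).
Factor out 2: 8 = 2^3. Since 15 ≡ 7 (mod 8), (2/15) = +1, and (2/15)^3 = +1. Now have (1/15).
(1/15) = 1. Collecting the sign factors: 1.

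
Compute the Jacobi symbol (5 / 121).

1

5 ≡ 1 (mod 4), so quadratic reciprocity gives (5 / 121) = (121 / 5). Reduce: 121 ≡ 1 (mod 5). Now have (1 / 5).
(1 / 5) = 1. Collecting the sign factors: 1.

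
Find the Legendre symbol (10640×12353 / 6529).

By multiplicativity, (10640·12353 / 6529) = (10640 / 6529)·(12353 / 6529).
First factor (10640 / 6529):
Reduce the numerator: 10640 ≡ 4111 (mod 6529), so (10640 / 6529) = (4111 / 6529).
6529 ≡ 1 (mod 4), so quadratic reciprocity gives (4111 / 6529) = (6529 / 4111). Reduce: 6529 ≡ 2418 (mod 4111). Now have (2418 / 4111).
Factor out 2: 2418 = 2·1209. Since 4111 ≡ 7 (mod 8), (2 / 4111) = +1. Now have (1209 / 4111).
1209 ≡ 1 (mod 4), so quadratic reciprocity gives (1209 / 4111) = (4111 / 1209). Reduce: 4111 ≡ 484 (mod 1209). Now have (484 / 1209).
Factor out 2: 484 = 2^2·121. Since 1209 ≡ 1 (mod 8), (2 / 1209) = +1, and (2 / 1209)^2 = +1. Now have (121 / 1209).
121 ≡ 1 (mod 4), so quadratic reciprocity gives (121 / 1209) = (1209 / 121). Reduce: 1209 ≡ 120 (mod 121). Now have (120 / 121).
Factor out 2: 120 = 2^3·15. Since 121 ≡ 1 (mod 8), (2 / 121) = +1, and (2 / 121)^3 = +1. Now have (15 / 121).
121 ≡ 1 (mod 4), so quadratic reciprocity gives (15 / 121) = (121 / 15). Reduce: 121 ≡ 1 (mod 15). Now have (1 / 15).
(1 / 15) = 1. Collecting the sign factors: 1.
Second factor (12353 / 6529):
Reduce the numerator: 12353 ≡ 5824 (mod 6529), so (12353 / 6529) = (5824 / 6529).
Factor out 2: 5824 = 2^6·91. Since 6529 ≡ 1 (mod 8), (2 / 6529) = +1, and (2 / 6529)^6 = +1. Now have (91 / 6529).
6529 ≡ 1 (mod 4), so quadratic reciprocity gives (91 / 6529) = (6529 / 91). Reduce: 6529 ≡ 68 (mod 91). Now have (68 / 91).
Factor out 2: 68 = 2^2·17. Since 91 ≡ 3 (mod 8), (2 / 91) = -1, and (2 / 91)^2 = +1. Now have (17 / 91).
17 ≡ 1 (mod 4), so quadratic reciprocity gives (17 / 91) = (91 / 17). Reduce: 91 ≡ 6 (mod 17). Now have (6 / 17).
Factor out 2: 6 = 2·3. Since 17 ≡ 1 (mod 8), (2 / 17) = +1. Now have (3 / 17).
17 ≡ 1 (mod 4), so quadratic reciprocity gives (3 / 17) = (17 / 3). Reduce: 17 ≡ 2 (mod 3). Now have (2 / 3).
Factor out 2: 2 = 2. Since 3 ≡ 3 (mod 8), (2 / 3) = -1. Now have -(1 / 3).
(1 / 3) = 1. Collecting the sign factors: -1.
Product: (1)·(-1) = -1.

-1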